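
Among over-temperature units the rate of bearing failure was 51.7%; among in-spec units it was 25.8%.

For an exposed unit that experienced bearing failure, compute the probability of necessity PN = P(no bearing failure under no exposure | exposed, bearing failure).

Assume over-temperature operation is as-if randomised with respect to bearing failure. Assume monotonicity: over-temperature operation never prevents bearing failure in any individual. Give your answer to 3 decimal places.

PN ≈ 0.501

p₁ = 0.517, p₀ = 0.258.
Under exogeneity and monotonicity, PN = (p₁ − p₀) / p₁.
PN = (0.517 − 0.258) / 0.517 = 0.259 / 0.517 ≈ 0.5010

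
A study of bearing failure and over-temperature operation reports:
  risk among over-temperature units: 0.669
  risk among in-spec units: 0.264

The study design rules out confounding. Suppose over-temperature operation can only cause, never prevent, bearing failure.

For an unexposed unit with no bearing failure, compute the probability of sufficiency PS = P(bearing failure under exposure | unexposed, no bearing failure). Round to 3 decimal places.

Let p₁ = 0.669, p₀ = 0.264.
Under exogeneity and monotonicity, PS = (p₁ − p₀) / (1 − p₀).
PS = (0.669 − 0.264) / (1 − 0.264) = 0.405 / 0.736 ≈ 0.5503

PS ≈ 0.550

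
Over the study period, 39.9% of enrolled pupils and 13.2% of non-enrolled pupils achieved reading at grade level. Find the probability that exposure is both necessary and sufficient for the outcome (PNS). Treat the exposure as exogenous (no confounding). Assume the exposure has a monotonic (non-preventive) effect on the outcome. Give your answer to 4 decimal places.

PNS ≈ 0.2670

p₁ = 0.399, p₀ = 0.132.
Under exogeneity and monotonicity, PNS = p₁ − p₀.
PNS = 0.399 − 0.132 = 0.267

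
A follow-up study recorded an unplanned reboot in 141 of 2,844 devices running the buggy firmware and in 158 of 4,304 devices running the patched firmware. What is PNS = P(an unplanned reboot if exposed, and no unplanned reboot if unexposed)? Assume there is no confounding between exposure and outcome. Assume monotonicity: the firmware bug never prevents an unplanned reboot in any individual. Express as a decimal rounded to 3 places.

p₁ = P(outcome | exposed) = 141/2844 = 0.049578
p₀ = P(outcome | unexposed) = 158/4304 = 0.03671
Under exogeneity and monotonicity, PNS = p₁ − p₀.
PNS = 0.049578 − 0.03671 = 0.012868

PNS ≈ 0.013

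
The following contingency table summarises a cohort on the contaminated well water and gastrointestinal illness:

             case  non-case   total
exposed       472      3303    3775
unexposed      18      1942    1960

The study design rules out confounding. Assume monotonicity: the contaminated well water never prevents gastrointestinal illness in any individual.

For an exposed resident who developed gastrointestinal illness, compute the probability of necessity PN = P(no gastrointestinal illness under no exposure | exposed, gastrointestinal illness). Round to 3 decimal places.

p₁ = P(outcome | exposed) = 472/3775 = 0.12503
p₀ = P(outcome | unexposed) = 18/1960 = 0.0091837
Under exogeneity and monotonicity, PN = (p₁ − p₀) / p₁.
PN = (0.12503 − 0.0091837) / 0.12503 = 0.11585 / 0.12503 ≈ 0.9266

PN ≈ 0.927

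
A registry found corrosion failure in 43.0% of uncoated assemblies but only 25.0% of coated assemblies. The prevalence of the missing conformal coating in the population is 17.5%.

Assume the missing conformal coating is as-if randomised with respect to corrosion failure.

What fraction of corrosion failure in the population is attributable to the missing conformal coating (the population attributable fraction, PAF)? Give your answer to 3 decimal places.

PAF ≈ 0.112

p₁ = 0.43, p₀ = 0.25.
Overall risk P(Y=1) = π·p₁ + (1−π)·p₀ = 0.175×0.43 + 0.825×0.25 = 0.2815.
Under exogeneity, PAF = [P(Y=1) − p₀] / P(Y=1).
PAF = (0.2815 − 0.25) / 0.2815 ≈ 0.1119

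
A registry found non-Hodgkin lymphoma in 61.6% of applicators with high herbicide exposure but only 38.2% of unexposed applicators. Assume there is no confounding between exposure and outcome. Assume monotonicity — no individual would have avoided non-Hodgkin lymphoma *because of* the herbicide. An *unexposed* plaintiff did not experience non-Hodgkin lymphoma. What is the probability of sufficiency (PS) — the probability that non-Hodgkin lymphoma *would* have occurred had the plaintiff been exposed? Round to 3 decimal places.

PS ≈ 0.379

p₁ = 0.616, p₀ = 0.382.
Under exogeneity and monotonicity, PS = (p₁ − p₀) / (1 − p₀).
PS = (0.616 − 0.382) / (1 − 0.382) = 0.234 / 0.618 ≈ 0.3786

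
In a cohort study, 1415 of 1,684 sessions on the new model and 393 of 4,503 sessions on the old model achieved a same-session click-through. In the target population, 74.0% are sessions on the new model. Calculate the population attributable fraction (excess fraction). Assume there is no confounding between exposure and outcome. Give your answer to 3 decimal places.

PAF ≈ 0.865

p₁ = P(outcome | exposed) = 1415/1684 = 0.84026
p₀ = P(outcome | unexposed) = 393/4503 = 0.087275
Overall risk P(Y=1) = π·p₁ + (1−π)·p₀ = 0.74×0.84026 + 0.26×0.087275 = 0.64448.
Under exogeneity, PAF = [P(Y=1) − p₀] / P(Y=1).
PAF = (0.64448 − 0.087275) / 0.64448 ≈ 0.8646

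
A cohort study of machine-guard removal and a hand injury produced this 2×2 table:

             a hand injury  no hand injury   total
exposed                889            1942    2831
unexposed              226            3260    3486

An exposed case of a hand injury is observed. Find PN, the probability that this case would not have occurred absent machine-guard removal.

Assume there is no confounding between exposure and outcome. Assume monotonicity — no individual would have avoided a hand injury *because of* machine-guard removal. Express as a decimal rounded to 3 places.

p₁ = P(outcome | exposed) = 889/2831 = 0.31402
p₀ = P(outcome | unexposed) = 226/3486 = 0.064831
Under exogeneity and monotonicity, PN = (p₁ − p₀)/p₁.
PN = (0.31402 − 0.064831) / 0.31402 ≈ 0.7935

PN ≈ 0.794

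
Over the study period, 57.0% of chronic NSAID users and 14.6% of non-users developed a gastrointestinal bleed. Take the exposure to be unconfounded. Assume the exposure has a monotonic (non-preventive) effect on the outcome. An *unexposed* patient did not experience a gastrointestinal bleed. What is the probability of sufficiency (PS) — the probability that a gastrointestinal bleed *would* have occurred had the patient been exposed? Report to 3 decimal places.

p₁ = 0.57, p₀ = 0.146.
Under exogeneity and monotonicity, PS = (p₁ − p₀) / (1 − p₀).
PS = (0.57 − 0.146) / (1 − 0.146) = 0.424 / 0.854 ≈ 0.4965

PS ≈ 0.496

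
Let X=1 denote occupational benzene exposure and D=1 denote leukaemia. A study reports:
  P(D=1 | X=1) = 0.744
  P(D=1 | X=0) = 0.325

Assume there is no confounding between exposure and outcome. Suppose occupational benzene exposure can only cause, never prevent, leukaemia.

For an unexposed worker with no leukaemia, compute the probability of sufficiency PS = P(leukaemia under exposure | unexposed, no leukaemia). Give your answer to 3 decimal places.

Let p₁ = 0.744, p₀ = 0.325.
Under exogeneity and monotonicity, PS = (p₁ − p₀) / (1 − p₀).
PS = (0.744 − 0.325) / (1 − 0.325) = 0.419 / 0.675 ≈ 0.6207

PS ≈ 0.621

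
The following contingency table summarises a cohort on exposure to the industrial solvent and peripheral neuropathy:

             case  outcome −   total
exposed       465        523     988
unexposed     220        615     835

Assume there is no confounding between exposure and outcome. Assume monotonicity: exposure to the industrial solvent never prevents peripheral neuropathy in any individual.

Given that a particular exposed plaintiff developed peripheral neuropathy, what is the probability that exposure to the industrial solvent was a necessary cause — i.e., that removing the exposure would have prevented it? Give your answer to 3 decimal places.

p₁ = P(outcome | exposed) = 465/988 = 0.47065
p₀ = P(outcome | unexposed) = 220/835 = 0.26347
Under exogeneity and monotonicity, PN = (p₁ − p₀)/p₁.
PN = (0.47065 − 0.26347) / 0.47065 ≈ 0.4402

PN ≈ 0.440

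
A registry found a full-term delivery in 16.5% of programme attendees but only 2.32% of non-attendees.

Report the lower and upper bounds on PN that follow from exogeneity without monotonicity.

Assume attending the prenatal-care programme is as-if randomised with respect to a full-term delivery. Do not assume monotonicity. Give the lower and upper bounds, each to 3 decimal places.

0.859 ≤ PN ≤ 1.000

p₁ = 0.165, p₀ = 0.0232.
Under exogeneity alone the bounds on PN are max{0,(p₁−p₀)/p₁} ≤ PN ≤ min{1,(1−p₀)/p₁}.
  lower = (p₁ − p₀)/p₁ = 0.1418 / 0.165 ≈ 0.8594
  upper = min{1, (1 − p₀)/p₁} = 0.9768 / 0.165 ≈ 5.9200 → capped at 1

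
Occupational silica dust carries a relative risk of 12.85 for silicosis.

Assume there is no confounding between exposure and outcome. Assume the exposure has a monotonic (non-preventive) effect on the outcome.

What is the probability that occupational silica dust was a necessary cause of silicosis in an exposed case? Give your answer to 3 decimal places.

Under exogeneity and monotonicity, PN = (RR − 1) / RR = 1 − 1/RR.
PN = (12.85 − 1) / 12.85 = 11.85 / 12.85 ≈ 0.9222

PN ≈ 0.922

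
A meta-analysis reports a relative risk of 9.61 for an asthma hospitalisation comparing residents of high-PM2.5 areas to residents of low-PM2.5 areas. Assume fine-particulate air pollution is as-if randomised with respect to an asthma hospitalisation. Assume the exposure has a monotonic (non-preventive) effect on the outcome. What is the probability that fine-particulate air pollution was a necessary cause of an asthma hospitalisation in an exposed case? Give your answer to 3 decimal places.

Under exogeneity and monotonicity, PN = (RR − 1) / RR = 1 − 1/RR.
PN = (9.61 − 1) / 9.61 = 8.61 / 9.61 ≈ 0.8959

PN ≈ 0.896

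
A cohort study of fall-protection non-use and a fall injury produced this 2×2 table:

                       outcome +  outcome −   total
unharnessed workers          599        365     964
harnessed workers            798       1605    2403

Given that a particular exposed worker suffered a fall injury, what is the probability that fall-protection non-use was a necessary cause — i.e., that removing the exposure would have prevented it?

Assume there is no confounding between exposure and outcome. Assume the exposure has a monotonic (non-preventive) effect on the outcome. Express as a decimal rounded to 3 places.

PN ≈ 0.466

p₁ = P(outcome | exposed) = 599/964 = 0.62137
p₀ = P(outcome | unexposed) = 798/2403 = 0.33208
Under exogeneity and monotonicity, PN = (p₁ − p₀)/p₁.
PN = (0.62137 − 0.33208) / 0.62137 ≈ 0.4656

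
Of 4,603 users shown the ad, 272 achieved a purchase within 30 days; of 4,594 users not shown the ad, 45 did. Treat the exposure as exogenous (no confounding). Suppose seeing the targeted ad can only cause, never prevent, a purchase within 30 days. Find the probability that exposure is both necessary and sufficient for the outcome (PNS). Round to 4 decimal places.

PNS ≈ 0.0493

p₁ = P(outcome | exposed) = 272/4603 = 0.059092
p₀ = P(outcome | unexposed) = 45/4594 = 0.0097954
Under exogeneity and monotonicity, PNS = p₁ − p₀.
PNS = 0.059092 − 0.0097954 = 0.049297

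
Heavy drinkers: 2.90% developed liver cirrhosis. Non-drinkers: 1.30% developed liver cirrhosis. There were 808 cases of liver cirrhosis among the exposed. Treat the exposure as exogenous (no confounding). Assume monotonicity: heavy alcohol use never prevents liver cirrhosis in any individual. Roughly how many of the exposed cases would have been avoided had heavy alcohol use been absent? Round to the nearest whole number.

p₁ = 0.029, p₀ = 0.013.
PN = (p₁ − p₀)/p₁ = (0.029 − 0.013) / 0.029 ≈ 0.55172.
Attributable cases ≈ PN × (exposed cases) = 0.55172 × 808 ≈ 445.79.

about 446 cases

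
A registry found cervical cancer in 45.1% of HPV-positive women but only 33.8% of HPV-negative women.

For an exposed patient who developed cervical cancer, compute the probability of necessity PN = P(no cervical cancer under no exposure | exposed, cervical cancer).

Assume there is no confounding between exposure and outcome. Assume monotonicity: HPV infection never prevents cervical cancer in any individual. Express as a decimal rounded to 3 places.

PN ≈ 0.251

p₁ = 0.451, p₀ = 0.338.
Under exogeneity and monotonicity, PN = (p₁ − p₀) / p₁.
PN = (0.451 − 0.338) / 0.451 = 0.113 / 0.451 ≈ 0.2506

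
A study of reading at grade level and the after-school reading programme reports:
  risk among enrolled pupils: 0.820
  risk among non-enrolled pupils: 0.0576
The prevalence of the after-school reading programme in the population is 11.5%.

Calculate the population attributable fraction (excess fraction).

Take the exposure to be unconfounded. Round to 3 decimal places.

PAF ≈ 0.604

Let p₁ = 0.82, p₀ = 0.0576.
Overall risk P(Y=1) = π·p₁ + (1−π)·p₀ = 0.115×0.82 + 0.885×0.0576 = 0.14528.
Under exogeneity, PAF = [P(Y=1) − p₀] / P(Y=1).
PAF = (0.14528 − 0.0576) / 0.14528 ≈ 0.6035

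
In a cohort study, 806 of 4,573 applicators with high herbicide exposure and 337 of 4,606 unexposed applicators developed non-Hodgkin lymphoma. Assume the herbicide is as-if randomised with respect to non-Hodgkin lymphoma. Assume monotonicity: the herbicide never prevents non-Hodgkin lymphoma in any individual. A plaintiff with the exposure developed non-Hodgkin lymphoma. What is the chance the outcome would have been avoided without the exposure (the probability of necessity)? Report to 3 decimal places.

PN ≈ 0.585

p₁ = P(outcome | exposed) = 806/4573 = 0.17625
p₀ = P(outcome | unexposed) = 337/4606 = 0.073165
Under exogeneity and monotonicity, PN = (p₁ − p₀) / p₁.
PN = (0.17625 − 0.073165) / 0.17625 = 0.10309 / 0.17625 ≈ 0.5849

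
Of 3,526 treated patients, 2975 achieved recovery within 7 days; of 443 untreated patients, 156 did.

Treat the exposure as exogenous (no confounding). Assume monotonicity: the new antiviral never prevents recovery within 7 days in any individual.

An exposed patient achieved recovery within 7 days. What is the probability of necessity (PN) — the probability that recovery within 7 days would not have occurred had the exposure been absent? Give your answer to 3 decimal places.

p₁ = P(outcome | exposed) = 2975/3526 = 0.84373
p₀ = P(outcome | unexposed) = 156/443 = 0.35214
Under exogeneity and monotonicity, PN = (p₁ − p₀) / p₁.
PN = (0.84373 − 0.35214) / 0.84373 = 0.49159 / 0.84373 ≈ 0.5826

PN ≈ 0.583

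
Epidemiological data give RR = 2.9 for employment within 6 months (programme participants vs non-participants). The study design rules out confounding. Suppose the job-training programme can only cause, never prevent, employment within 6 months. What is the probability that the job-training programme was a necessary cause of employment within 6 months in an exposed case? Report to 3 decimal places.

Under exogeneity and monotonicity, PN = (RR − 1) / RR = 1 − 1/RR.
PN = (2.9 − 1) / 2.9 = 1.9 / 2.9 ≈ 0.6552

PN ≈ 0.655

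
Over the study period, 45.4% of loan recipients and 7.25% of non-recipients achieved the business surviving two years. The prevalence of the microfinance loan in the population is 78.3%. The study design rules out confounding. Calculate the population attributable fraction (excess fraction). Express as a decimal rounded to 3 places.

p₁ = 0.454, p₀ = 0.0725.
Overall risk P(Y=1) = π·p₁ + (1−π)·p₀ = 0.783×0.454 + 0.217×0.0725 = 0.37121.
Under exogeneity, PAF = [P(Y=1) − p₀] / P(Y=1).
PAF = (0.37121 − 0.0725) / 0.37121 ≈ 0.8047

PAF ≈ 0.805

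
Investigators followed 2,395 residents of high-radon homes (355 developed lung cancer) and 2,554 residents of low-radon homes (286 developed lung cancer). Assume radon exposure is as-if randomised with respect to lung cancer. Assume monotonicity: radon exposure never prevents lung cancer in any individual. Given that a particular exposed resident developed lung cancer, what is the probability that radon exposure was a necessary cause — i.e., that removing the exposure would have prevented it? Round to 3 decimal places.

p₁ = P(outcome | exposed) = 355/2395 = 0.14823
p₀ = P(outcome | unexposed) = 286/2554 = 0.11198
Under exogeneity and monotonicity, PN = (p₁ − p₀) / p₁.
PN = (0.14823 − 0.11198) / 0.14823 = 0.036244 / 0.14823 ≈ 0.2445

PN ≈ 0.245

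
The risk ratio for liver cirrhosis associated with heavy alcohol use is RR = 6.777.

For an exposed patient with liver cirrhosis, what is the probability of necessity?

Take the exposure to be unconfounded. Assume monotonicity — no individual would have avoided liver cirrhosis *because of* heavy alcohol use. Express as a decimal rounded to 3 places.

Under exogeneity and monotonicity, PN = (RR − 1) / RR = 1 − 1/RR.
PN = (6.777 − 1) / 6.777 = 5.777 / 6.777 ≈ 0.8524

PN ≈ 0.852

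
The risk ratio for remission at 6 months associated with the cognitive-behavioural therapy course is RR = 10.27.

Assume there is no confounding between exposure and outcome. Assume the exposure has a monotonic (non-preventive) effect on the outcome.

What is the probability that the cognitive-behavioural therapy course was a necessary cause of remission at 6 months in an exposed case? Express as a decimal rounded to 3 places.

Under exogeneity and monotonicity, PN = (RR − 1) / RR = 1 − 1/RR.
PN = (10.27 − 1) / 10.27 = 9.27 / 10.27 ≈ 0.9026

PN ≈ 0.903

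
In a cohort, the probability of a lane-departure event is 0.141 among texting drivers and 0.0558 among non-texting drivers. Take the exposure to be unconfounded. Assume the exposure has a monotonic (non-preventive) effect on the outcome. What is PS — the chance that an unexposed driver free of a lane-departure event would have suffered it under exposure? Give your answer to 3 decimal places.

PS ≈ 0.090

Let p₁ = 0.141, p₀ = 0.0558.
Under exogeneity and monotonicity, PS = (p₁ − p₀) / (1 − p₀).
PS = (0.141 − 0.0558) / (1 − 0.0558) = 0.0852 / 0.9442 ≈ 0.0902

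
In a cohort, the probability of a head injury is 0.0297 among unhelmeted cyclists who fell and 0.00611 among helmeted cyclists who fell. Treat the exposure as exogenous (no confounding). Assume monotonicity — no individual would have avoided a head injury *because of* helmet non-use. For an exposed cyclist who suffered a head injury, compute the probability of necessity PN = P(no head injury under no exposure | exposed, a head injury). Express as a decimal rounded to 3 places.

Let p₁ = 0.0297, p₀ = 0.00611.
Under exogeneity and monotonicity, PN = (p₁ − p₀) / p₁.
PN = (0.0297 − 0.00611) / 0.0297 = 0.02359 / 0.0297 ≈ 0.7943

PN ≈ 0.794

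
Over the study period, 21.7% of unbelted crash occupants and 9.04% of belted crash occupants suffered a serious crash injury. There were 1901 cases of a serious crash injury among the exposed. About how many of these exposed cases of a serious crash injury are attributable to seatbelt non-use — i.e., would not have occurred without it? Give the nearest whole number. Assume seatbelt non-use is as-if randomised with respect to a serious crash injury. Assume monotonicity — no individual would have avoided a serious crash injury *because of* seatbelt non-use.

about 1109 cases

p₁ = 0.217, p₀ = 0.0904.
PN = (p₁ − p₀)/p₁ = (0.217 − 0.0904) / 0.217 ≈ 0.58341.
Attributable cases ≈ PN × (exposed cases) = 0.58341 × 1901 ≈ 1109.06.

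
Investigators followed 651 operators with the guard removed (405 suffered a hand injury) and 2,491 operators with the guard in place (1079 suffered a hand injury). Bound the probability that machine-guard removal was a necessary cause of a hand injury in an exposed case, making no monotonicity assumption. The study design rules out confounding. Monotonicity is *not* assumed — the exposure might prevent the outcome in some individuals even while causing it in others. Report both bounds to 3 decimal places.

0.304 ≤ PN ≤ 0.911

p₁ = P(outcome | exposed) = 405/651 = 0.62212
p₀ = P(outcome | unexposed) = 1079/2491 = 0.43316
Under exogeneity alone the bounds on PN are max{0,(p₁−p₀)/p₁} ≤ PN ≤ min{1,(1−p₀)/p₁}.
  lower = (p₁ − p₀)/p₁ = 0.18896 / 0.62212 ≈ 0.3037
  upper = min{1, (1 − p₀)/p₁} = 0.56684 / 0.62212 ≈ 0.9111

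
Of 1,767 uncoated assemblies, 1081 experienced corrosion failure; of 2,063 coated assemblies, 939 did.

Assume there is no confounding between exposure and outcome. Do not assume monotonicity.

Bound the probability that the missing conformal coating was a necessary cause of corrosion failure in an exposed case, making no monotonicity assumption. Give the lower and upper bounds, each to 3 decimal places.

0.256 ≤ PN ≤ 0.891

p₁ = P(outcome | exposed) = 1081/1767 = 0.61177
p₀ = P(outcome | unexposed) = 939/2063 = 0.45516
Under exogeneity alone the bounds on PN are max{0,(p₁−p₀)/p₁} ≤ PN ≤ min{1,(1−p₀)/p₁}.
  lower = (p₁ − p₀)/p₁ = 0.15661 / 0.61177 ≈ 0.2560
  upper = min{1, (1 − p₀)/p₁} = 0.54484 / 0.61177 ≈ 0.8906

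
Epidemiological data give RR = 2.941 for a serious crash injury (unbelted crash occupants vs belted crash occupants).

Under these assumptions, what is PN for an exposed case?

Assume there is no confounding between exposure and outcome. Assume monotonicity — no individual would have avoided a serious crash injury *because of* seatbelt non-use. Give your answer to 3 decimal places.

PN ≈ 0.660

Under exogeneity and monotonicity, PN = (RR − 1) / RR = 1 − 1/RR.
PN = (2.941 − 1) / 2.941 = 1.941 / 2.941 ≈ 0.6600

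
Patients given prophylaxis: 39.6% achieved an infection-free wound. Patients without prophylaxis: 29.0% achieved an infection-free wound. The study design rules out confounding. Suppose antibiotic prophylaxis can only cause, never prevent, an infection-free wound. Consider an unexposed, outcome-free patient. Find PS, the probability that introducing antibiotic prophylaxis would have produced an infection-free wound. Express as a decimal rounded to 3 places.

PS ≈ 0.149

p₁ = 0.396, p₀ = 0.29.
Under exogeneity and monotonicity, PS = (p₁ − p₀) / (1 − p₀).
PS = (0.396 − 0.29) / (1 − 0.29) = 0.106 / 0.71 ≈ 0.1493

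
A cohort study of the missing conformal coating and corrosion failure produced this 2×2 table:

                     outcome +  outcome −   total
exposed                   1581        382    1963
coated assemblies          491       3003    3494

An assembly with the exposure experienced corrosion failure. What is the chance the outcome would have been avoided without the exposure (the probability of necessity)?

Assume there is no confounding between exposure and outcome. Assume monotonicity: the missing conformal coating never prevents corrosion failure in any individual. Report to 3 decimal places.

PN ≈ 0.826

p₁ = P(outcome | exposed) = 1581/1963 = 0.8054
p₀ = P(outcome | unexposed) = 491/3494 = 0.14053
Under exogeneity and monotonicity, PN = (p₁ − p₀) / p₁.
PN = (0.8054 − 0.14053) / 0.8054 = 0.66487 / 0.8054 ≈ 0.8255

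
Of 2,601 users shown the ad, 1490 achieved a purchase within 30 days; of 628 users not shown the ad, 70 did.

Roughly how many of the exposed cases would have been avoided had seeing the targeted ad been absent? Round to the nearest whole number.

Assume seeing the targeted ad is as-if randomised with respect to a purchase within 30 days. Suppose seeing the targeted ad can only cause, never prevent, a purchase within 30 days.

p₁ = P(outcome | exposed) = 1490/2601 = 0.57286
p₀ = P(outcome | unexposed) = 70/628 = 0.11146
PN = (p₁ − p₀)/p₁ = (0.57286 − 0.11146) / 0.57286 ≈ 0.80542.
Attributable cases ≈ PN × (exposed cases) = 0.80542 × 1490 ≈ 1200.08.

about 1200 cases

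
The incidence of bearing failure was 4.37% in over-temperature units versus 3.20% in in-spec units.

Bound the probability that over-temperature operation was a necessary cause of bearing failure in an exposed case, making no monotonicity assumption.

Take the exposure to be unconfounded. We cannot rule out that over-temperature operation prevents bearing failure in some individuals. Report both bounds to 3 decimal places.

0.268 ≤ PN ≤ 1.000

p₁ = 0.0437, p₀ = 0.032.
Under exogeneity alone the bounds on PN are max{0,(p₁−p₀)/p₁} ≤ PN ≤ min{1,(1−p₀)/p₁}.
  lower = (p₁ − p₀)/p₁ = 0.0117 / 0.0437 ≈ 0.2677
  upper = min{1, (1 − p₀)/p₁} = 0.968 / 0.0437 ≈ 22.1510 → capped at 1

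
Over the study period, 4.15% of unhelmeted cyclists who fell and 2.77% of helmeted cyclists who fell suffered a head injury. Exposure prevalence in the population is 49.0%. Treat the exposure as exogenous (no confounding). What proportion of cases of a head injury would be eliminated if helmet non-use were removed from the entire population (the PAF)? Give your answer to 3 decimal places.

p₁ = 0.0415, p₀ = 0.0277.
Overall risk P(Y=1) = π·p₁ + (1−π)·p₀ = 0.49×0.0415 + 0.51×0.0277 = 0.034462.
Under exogeneity, PAF = [P(Y=1) − p₀] / P(Y=1).
PAF = (0.034462 − 0.0277) / 0.034462 ≈ 0.1962

PAF ≈ 0.196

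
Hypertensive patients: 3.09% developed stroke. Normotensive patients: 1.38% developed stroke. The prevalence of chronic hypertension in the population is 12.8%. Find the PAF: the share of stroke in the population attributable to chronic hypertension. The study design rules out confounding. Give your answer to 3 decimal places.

p₁ = 0.0309, p₀ = 0.0138.
Overall risk P(Y=1) = π·p₁ + (1−π)·p₀ = 0.128×0.0309 + 0.872×0.0138 = 0.015989.
Under exogeneity, PAF = [P(Y=1) − p₀] / P(Y=1).
PAF = (0.015989 − 0.0138) / 0.015989 ≈ 0.1369

PAF ≈ 0.137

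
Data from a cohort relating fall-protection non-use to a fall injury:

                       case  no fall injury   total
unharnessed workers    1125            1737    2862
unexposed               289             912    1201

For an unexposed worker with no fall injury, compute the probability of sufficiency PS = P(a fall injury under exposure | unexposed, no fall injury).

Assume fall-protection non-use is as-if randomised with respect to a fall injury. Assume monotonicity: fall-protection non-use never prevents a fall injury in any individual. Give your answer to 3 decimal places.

PS ≈ 0.201

p₁ = P(outcome | exposed) = 1125/2862 = 0.39308
p₀ = P(outcome | unexposed) = 289/1201 = 0.24063
Under exogeneity and monotonicity, PS = (p₁ − p₀) / (1 − p₀).
PS = (0.39308 − 0.24063) / (1 − 0.24063) = 0.15245 / 0.75937 ≈ 0.2008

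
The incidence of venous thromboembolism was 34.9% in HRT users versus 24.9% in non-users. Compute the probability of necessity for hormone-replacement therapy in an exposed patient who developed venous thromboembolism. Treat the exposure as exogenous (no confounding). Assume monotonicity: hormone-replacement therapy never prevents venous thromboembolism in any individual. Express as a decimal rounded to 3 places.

p₁ = 0.349, p₀ = 0.249.
Under exogeneity and monotonicity, PN = (p₁ − p₀) / p₁.
PN = (0.349 − 0.249) / 0.349 = 0.1 / 0.349 ≈ 0.2865

PN ≈ 0.287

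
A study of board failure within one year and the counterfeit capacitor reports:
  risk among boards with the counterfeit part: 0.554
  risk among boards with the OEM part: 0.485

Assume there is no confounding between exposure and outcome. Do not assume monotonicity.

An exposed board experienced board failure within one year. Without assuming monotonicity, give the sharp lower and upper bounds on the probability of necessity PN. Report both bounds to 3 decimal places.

0.125 ≤ PN ≤ 0.930

Let p₁ = 0.554, p₀ = 0.485.
Under exogeneity alone the bounds on PN are max{0,(p₁−p₀)/p₁} ≤ PN ≤ min{1,(1−p₀)/p₁}.
  lower = (p₁ − p₀)/p₁ = 0.069 / 0.554 ≈ 0.1245
  upper = min{1, (1 − p₀)/p₁} = 0.515 / 0.554 ≈ 0.9296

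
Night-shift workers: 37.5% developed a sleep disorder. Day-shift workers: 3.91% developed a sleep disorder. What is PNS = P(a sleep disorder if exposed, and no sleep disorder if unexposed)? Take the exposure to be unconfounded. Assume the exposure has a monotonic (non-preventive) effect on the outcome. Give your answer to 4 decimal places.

p₁ = 0.375, p₀ = 0.0391.
Under exogeneity and monotonicity, PNS = p₁ − p₀.
PNS = 0.375 − 0.0391 = 0.3359

PNS ≈ 0.3359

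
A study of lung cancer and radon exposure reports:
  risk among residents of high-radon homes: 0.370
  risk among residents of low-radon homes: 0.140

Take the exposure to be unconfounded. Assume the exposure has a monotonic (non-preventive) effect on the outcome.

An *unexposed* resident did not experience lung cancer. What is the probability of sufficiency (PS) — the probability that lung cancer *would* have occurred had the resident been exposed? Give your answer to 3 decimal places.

PS ≈ 0.267

Let p₁ = 0.37, p₀ = 0.14.
Under exogeneity and monotonicity, PS = (p₁ − p₀) / (1 − p₀).
PS = (0.37 − 0.14) / (1 − 0.14) = 0.23 / 0.86 ≈ 0.2674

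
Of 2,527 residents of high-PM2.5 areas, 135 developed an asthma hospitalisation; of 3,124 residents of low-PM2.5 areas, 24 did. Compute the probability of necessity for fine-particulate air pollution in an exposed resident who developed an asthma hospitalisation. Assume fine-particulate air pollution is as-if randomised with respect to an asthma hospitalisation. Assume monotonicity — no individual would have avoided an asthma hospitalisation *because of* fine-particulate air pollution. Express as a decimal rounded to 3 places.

PN ≈ 0.856

p₁ = P(outcome | exposed) = 135/2527 = 0.053423
p₀ = P(outcome | unexposed) = 24/3124 = 0.0076825
Under exogeneity and monotonicity, PN = (p₁ − p₀) / p₁.
PN = (0.053423 − 0.0076825) / 0.053423 = 0.045741 / 0.053423 ≈ 0.8562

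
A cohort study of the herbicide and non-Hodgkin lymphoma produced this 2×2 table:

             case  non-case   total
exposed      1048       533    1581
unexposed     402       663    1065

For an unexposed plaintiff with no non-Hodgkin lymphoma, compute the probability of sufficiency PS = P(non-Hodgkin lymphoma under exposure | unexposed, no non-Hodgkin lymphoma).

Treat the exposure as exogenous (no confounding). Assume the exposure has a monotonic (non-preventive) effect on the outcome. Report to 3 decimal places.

PS ≈ 0.458

p₁ = P(outcome | exposed) = 1048/1581 = 0.66287
p₀ = P(outcome | unexposed) = 402/1065 = 0.37746
Under exogeneity and monotonicity, PS = (p₁ − p₀)/(1 − p₀).
PS = (0.66287 − 0.37746) / 0.62254 ≈ 0.4585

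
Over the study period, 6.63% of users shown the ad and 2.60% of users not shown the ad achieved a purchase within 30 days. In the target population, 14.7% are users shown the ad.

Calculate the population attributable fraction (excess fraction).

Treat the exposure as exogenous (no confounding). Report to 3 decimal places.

p₁ = 0.0663, p₀ = 0.026.
Overall risk P(Y=1) = π·p₁ + (1−π)·p₀ = 0.147×0.0663 + 0.853×0.026 = 0.031924.
Under exogeneity, PAF = [P(Y=1) − p₀] / P(Y=1).
PAF = (0.031924 − 0.026) / 0.031924 ≈ 0.1856

PAF ≈ 0.186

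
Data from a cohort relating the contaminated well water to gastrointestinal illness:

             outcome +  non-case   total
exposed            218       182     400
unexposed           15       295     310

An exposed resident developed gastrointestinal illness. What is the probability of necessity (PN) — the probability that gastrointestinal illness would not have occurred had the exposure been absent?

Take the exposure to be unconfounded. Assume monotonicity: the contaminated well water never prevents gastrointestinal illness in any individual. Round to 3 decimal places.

PN ≈ 0.911

p₁ = P(outcome | exposed) = 218/400 = 0.545
p₀ = P(outcome | unexposed) = 15/310 = 0.048387
Under exogeneity and monotonicity, PN = (p₁ − p₀)/p₁.
PN = (0.545 − 0.048387) / 0.545 ≈ 0.9112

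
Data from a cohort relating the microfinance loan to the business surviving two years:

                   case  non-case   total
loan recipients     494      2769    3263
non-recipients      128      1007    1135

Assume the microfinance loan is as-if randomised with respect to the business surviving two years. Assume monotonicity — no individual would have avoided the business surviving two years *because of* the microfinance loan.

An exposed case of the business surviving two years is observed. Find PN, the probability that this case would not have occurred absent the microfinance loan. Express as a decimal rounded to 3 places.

p₁ = P(outcome | exposed) = 494/3263 = 0.15139
p₀ = P(outcome | unexposed) = 128/1135 = 0.11278
Under exogeneity and monotonicity, PN = (p₁ − p₀)/p₁.
PN = (0.15139 − 0.11278) / 0.15139 ≈ 0.2551

PN ≈ 0.255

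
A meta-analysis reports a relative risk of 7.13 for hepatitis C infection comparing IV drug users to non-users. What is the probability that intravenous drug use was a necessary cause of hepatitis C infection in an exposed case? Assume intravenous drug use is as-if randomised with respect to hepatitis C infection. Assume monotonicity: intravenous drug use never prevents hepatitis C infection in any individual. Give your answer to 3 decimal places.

PN ≈ 0.860

Under exogeneity and monotonicity, PN = (RR − 1) / RR = 1 − 1/RR.
PN = (7.13 − 1) / 7.13 = 6.13 / 7.13 ≈ 0.8597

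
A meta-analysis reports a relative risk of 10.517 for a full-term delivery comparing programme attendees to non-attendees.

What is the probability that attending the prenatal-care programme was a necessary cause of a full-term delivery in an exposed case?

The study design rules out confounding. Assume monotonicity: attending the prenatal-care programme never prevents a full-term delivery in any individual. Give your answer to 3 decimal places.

Under exogeneity and monotonicity, PN = (RR − 1) / RR = 1 − 1/RR.
PN = (10.517 − 1) / 10.517 = 9.517 / 10.517 ≈ 0.9049

PN ≈ 0.905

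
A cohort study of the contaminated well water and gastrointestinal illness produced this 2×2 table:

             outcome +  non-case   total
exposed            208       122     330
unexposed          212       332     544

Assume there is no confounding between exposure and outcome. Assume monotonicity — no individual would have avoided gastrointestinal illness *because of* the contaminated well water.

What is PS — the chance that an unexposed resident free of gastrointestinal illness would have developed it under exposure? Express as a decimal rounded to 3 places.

PS ≈ 0.394

p₁ = P(outcome | exposed) = 208/330 = 0.6303
p₀ = P(outcome | unexposed) = 212/544 = 0.38971
Under exogeneity and monotonicity, PS = (p₁ − p₀) / (1 − p₀).
PS = (0.6303 − 0.38971) / (1 − 0.38971) = 0.2406 / 0.61029 ≈ 0.3942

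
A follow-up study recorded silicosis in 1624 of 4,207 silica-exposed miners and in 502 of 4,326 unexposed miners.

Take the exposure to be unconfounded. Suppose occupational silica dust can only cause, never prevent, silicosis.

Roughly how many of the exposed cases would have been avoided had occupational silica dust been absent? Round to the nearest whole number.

about 1136 cases

p₁ = P(outcome | exposed) = 1624/4207 = 0.38602
p₀ = P(outcome | unexposed) = 502/4326 = 0.11604
PN = (p₁ − p₀)/p₁ = (0.38602 − 0.11604) / 0.38602 ≈ 0.69939.
Attributable cases ≈ PN × (exposed cases) = 0.69939 × 1624 ≈ 1135.81.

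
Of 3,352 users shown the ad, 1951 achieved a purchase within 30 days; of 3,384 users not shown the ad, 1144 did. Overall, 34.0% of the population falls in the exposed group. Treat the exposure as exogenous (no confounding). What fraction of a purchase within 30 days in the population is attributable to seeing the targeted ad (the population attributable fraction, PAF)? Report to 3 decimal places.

p₁ = P(outcome | exposed) = 1951/3352 = 0.58204
p₀ = P(outcome | unexposed) = 1144/3384 = 0.33806
Overall risk P(Y=1) = π·p₁ + (1−π)·p₀ = 0.34×0.58204 + 0.66×0.33806 = 0.42101.
Under exogeneity, PAF = [P(Y=1) − p₀] / P(Y=1).
PAF = (0.42101 − 0.33806) / 0.42101 ≈ 0.1970

PAF ≈ 0.197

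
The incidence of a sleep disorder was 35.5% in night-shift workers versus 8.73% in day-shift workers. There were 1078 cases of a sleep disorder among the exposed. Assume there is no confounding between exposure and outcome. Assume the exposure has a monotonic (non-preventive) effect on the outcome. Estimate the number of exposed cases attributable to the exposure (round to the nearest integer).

p₁ = 0.355, p₀ = 0.0873.
PN = (p₁ − p₀)/p₁ = (0.355 − 0.0873) / 0.355 ≈ 0.75408.
Attributable cases ≈ PN × (exposed cases) = 0.75408 × 1078 ≈ 812.90.

about 813 cases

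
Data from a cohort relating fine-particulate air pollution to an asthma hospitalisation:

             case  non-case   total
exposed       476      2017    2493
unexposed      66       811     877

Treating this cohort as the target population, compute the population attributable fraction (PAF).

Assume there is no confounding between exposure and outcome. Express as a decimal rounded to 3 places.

PAF ≈ 0.532

p₁ = P(outcome | exposed) = 476/2493 = 0.19093
p₀ = P(outcome | unexposed) = 66/877 = 0.075257
Exposure prevalence π = 2493/3370 = 0.73976; overall risk P(Y=1) = 0.16083.
Under exogeneity, PAF = [P(Y=1) − p₀]/P(Y=1).
PAF = (0.16083 − 0.075257) / 0.16083 ≈ 0.5321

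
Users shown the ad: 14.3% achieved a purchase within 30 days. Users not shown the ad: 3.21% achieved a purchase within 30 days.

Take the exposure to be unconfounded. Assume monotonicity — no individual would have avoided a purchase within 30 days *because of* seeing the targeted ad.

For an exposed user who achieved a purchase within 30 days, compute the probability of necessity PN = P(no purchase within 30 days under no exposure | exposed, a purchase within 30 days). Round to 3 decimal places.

PN ≈ 0.776

p₁ = 0.143, p₀ = 0.0321.
Under exogeneity and monotonicity, PN = (p₁ − p₀) / p₁.
PN = (0.143 − 0.0321) / 0.143 = 0.1109 / 0.143 ≈ 0.7755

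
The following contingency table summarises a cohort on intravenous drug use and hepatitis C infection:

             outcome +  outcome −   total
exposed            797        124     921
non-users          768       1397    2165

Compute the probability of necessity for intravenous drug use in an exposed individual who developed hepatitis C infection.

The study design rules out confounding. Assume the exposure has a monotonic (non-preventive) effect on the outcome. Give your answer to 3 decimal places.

p₁ = P(outcome | exposed) = 797/921 = 0.86536
p₀ = P(outcome | unexposed) = 768/2165 = 0.35473
Under exogeneity and monotonicity, PN = (p₁ − p₀) / p₁.
PN = (0.86536 − 0.35473) / 0.86536 = 0.51063 / 0.86536 ≈ 0.5901

PN ≈ 0.590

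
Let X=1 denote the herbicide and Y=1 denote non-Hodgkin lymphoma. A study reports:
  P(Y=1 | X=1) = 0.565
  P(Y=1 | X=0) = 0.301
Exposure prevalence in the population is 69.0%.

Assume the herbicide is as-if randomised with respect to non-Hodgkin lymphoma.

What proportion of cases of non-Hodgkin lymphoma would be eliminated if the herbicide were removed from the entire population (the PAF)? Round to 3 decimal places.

Let p₁ = 0.565, p₀ = 0.301.
Overall risk P(Y=1) = π·p₁ + (1−π)·p₀ = 0.69×0.565 + 0.31×0.301 = 0.48316.
Under exogeneity, PAF = [P(Y=1) − p₀] / P(Y=1).
PAF = (0.48316 − 0.301) / 0.48316 ≈ 0.3770

PAF ≈ 0.377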